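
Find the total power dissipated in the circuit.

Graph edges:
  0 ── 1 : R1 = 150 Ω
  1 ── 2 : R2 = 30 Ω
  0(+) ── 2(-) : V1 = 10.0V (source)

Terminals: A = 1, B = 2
Nodal analysis, taking node 2 as the 0 V reference.
Source V1 fixes V_0 = 10 V.
KCL at each unknown node (sum of currents leaving = 0; resistances in Ω):
  Node 1: (V_1 - 10)/150 + (V_1 - 0)/30 = 0
Collecting terms: 0.04 × V_1 = 0.06667  =>  V_1 = 1.667 V
Power in each resistor, P = (ΔV)²/R:
  P_R1 = (10 - 1.667)²/150 = 0.463 W
  P_R2 = (1.667 - 0)²/30 = 0.09259 W
P_total = P_R1 + P_R2 = 0.5556 W

Final answer: 0.5556 W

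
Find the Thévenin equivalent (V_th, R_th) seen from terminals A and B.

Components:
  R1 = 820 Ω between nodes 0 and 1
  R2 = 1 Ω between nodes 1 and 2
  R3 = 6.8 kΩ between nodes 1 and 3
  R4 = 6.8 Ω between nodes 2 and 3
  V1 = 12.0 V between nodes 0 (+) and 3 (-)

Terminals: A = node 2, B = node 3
Step 1 — V_th is the open-circuit voltage V_A - V_B (nothing connected across the terminals).
Nodal analysis, taking node 3 as the 0 V reference.
Source V1 fixes V_0 = 12 V.
KCL at each unknown node (sum of currents leaving = 0; resistances in Ω):
  Node 1: (V_1 - 12)/820 + (V_1 - V_2)/1 + (V_1 - 0)/6800 = 0
  Node 2: (V_2 - V_1)/1 + (V_2 - 0)/6.8 = 0
Collecting terms (coefficients in siemens):
  1.001·V_1 - 1·V_2 = 0.01463
  1.147·V_2 - 1·V_1 = 0
Determinant D = (1.001)(1.147) - (-1)(-1) = 0.1486
V_1 = [(0.01463)(1.147) - (-1)(0)]/D = 0.1129 V
V_2 = [(1.001)(0) - (0.01463)(-1)]/D = 0.09846 V
V_th = V_2 - V_3 = 0.09846 - 0 = 0.09846 V
Step 2 — R_th: zero the source — replace V1 by a short circuit (node 3 merges into node 0) — and find the resistance seen between A (node 2) and B (node 0).
Reduce the network between node 2 (A) and node 0 (B) by series/parallel combination:
  Rp1 = R1 ‖ R3 (parallel, both between nodes 0 and 1) = 1/(1/820 + 1/6800) = 731.8 Ω
  Rs1 = R2 + Rp1 (series, joined only at node 1) = 1 + 731.8 = 732.8 Ω
  Rp2 = R4 ‖ Rs1 (parallel, both between nodes 0 and 2) = 1/(1/6.8 + 1/732.8) = 6.737 Ω
R_th = 6.737 Ω

Final answer: V_th = 0.09846 V, R_th = 6.737 Ω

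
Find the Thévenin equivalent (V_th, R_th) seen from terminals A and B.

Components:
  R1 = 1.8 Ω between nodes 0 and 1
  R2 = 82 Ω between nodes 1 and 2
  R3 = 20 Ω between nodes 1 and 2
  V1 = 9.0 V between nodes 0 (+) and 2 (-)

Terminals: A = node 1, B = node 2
Step 1 — V_th is the open-circuit voltage V_A - V_B (nothing connected across the terminals).
Nodal analysis, taking node 2 as the 0 V reference.
Source V1 fixes V_0 = 9 V.
KCL at each unknown node (sum of currents leaving = 0; resistances in Ω):
  Node 1: (V_1 - 9)/1.8 + (V_1 - 0)/82 + (V_1 - 0)/20 = 0
Collecting terms: 0.6178 × V_1 = 5  =>  V_1 = 8.094 V
V_th = V_1 - V_2 = 8.094 - 0 = 8.094 V
Step 2 — R_th: zero the source — replace V1 by a short circuit (node 2 merges into node 0) — and find the resistance seen between A (node 1) and B (node 0).
Reduce the network between node 1 (A) and node 0 (B) by series/parallel combination:
  Rp1 = R1 ‖ R2 ‖ R3 (parallel, all between nodes 0 and 1) = 1/(1/1.8 + 1/82 + 1/20) = 1.619 Ω
R_th = 1.619 Ω

Final answer: V_th = 8.094 V, R_th = 1.619 Ω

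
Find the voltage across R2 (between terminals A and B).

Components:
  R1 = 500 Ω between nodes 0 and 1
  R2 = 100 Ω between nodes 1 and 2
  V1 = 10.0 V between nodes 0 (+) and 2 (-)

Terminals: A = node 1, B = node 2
R1 and R2 are in series across V1 (node 0 → node 1 → node 2), and the output A–B is taken across R2, so this is a voltage divider.
Series current: I = V1/(R1 + R2) = 10/(500 + 100) = 10/600 = 0.01667 A
V_R2 = I × R2 = V1 × R2/(R1 + R2) = 10 × 100/600 = 1.667 V

Final answer: 1.667 V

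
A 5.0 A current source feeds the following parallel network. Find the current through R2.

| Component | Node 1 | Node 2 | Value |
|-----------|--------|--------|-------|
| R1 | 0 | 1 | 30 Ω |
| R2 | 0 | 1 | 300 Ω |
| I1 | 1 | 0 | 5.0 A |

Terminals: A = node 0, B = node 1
All resistors sit directly between nodes 0 and 1, so they are in parallel and share one voltage V; the full source current 5 A splits among them.
1/R_par = 1/30 + 1/300 = 0.03667 S  =>  R_par = 27.27 Ω
V = I × R_par = 5 × 27.27 = 136.4 V
I_R2 = V/R2 = 136.4/300 = 0.4545 A

Final answer: 0.4545 A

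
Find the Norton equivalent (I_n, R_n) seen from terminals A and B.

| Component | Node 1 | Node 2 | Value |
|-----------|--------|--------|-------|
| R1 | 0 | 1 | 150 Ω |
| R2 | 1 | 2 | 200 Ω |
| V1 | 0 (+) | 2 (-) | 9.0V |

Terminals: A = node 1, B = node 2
Find the Thévenin equivalent first; then I_n = V_th/R_th and R_n = R_th.
Step 1 — V_th is the open-circuit voltage V_A - V_B (nothing connected across the terminals).
Nodal analysis, taking node 2 as the 0 V reference.
Source V1 fixes V_0 = 9 V.
KCL at each unknown node (sum of currents leaving = 0; resistances in Ω):
  Node 1: (V_1 - 9)/150 + (V_1 - 0)/200 = 0
Collecting terms: 0.01167 × V_1 = 0.06  =>  V_1 = 5.143 V
V_th = V_1 - V_2 = 5.143 - 0 = 5.143 V
Step 2 — R_th: zero the source — replace V1 by a short circuit (node 2 merges into node 0) — and find the resistance seen between A (node 1) and B (node 0).
Reduce the network between node 1 (A) and node 0 (B) by series/parallel combination:
  Rp1 = R1 ‖ R2 (parallel, both between nodes 0 and 1) = 1/(1/150 + 1/200) = 85.71 Ω
R_th = 85.71 Ω
I_n = V_th/R_th = 5.143/85.71 = 0.06 A, and R_n = R_th = 85.71 Ω

Final answer: I_n = 0.06 A, R_n = 85.71 Ω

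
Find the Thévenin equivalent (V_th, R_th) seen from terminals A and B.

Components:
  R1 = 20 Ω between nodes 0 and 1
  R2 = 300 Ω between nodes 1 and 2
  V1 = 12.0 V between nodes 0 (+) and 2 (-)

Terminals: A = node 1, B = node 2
Step 1 — V_th is the open-circuit voltage V_A - V_B (nothing connected across the terminals).
Nodal analysis, taking node 2 as the 0 V reference.
Source V1 fixes V_0 = 12 V.
KCL at each unknown node (sum of currents leaving = 0; resistances in Ω):
  Node 1: (V_1 - 12)/20 + (V_1 - 0)/300 = 0
Collecting terms: 0.05333 × V_1 = 0.6  =>  V_1 = 11.25 V
V_th = V_1 - V_2 = 11.25 - 0 = 11.25 V
Step 2 — R_th: zero the source — replace V1 by a short circuit (node 2 merges into node 0) — and find the resistance seen between A (node 1) and B (node 0).
Reduce the network between node 1 (A) and node 0 (B) by series/parallel combination:
  Rp1 = R1 ‖ R2 (parallel, both between nodes 0 and 1) = 1/(1/20 + 1/300) = 18.75 Ω
R_th = 18.75 Ω

Final answer: V_th = 11.25 V, R_th = 18.75 Ω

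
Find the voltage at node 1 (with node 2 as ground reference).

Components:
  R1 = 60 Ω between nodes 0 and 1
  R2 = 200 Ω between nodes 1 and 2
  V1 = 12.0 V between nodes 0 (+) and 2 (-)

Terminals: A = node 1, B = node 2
Nodal analysis, taking node 2 as the 0 V reference.
Source V1 fixes V_0 = 12 V.
KCL at each unknown node (sum of currents leaving = 0; resistances in Ω):
  Node 1: (V_1 - 12)/60 + (V_1 - 0)/200 = 0
Collecting terms: 0.02167 × V_1 = 0.2  =>  V_1 = 9.231 V
The requested potential is V_1 = 9.231 V.

Final answer: V_1 = 9.231 V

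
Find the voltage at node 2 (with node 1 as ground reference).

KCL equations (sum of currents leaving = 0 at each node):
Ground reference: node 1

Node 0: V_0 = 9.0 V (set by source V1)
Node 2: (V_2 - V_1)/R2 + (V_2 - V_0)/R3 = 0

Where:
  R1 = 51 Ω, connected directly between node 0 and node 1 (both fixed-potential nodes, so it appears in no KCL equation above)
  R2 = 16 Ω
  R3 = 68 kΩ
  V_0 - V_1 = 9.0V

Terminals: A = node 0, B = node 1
Nodal analysis, taking node 1 as the 0 V reference.
Source V1 fixes V_0 = 9 V.
KCL at each unknown node (sum of currents leaving = 0; resistances in Ω):
  Node 2: (V_2 - 0)/16 + (V_2 - 9)/68000 = 0
Collecting terms: 0.06251 × V_2 = 0.0001324  =>  V_2 = 0.002117 V
The requested potential is V_2 = 0.002117 V.

Final answer: V_2 = 0.002117 V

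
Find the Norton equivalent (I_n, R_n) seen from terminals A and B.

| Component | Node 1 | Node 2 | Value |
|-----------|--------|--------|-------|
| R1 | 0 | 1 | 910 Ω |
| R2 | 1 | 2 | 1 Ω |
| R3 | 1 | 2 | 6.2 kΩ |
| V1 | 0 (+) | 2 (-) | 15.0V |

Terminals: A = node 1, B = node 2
Find the Thévenin equivalent first; then I_n = V_th/R_th and R_n = R_th.
Step 1 — V_th is the open-circuit voltage V_A - V_B (nothing connected across the terminals).
Nodal analysis, taking node 2 as the 0 V reference.
Source V1 fixes V_0 = 15 V.
KCL at each unknown node (sum of currents leaving = 0; resistances in Ω):
  Node 1: (V_1 - 15)/910 + (V_1 - 0)/1 + (V_1 - 0)/6200 = 0
Collecting terms: 1.001 × V_1 = 0.01648  =>  V_1 = 0.01646 V
V_th = V_1 - V_2 = 0.01646 - 0 = 0.01646 V
Step 2 — R_th: zero the source — replace V1 by a short circuit (node 2 merges into node 0) — and find the resistance seen between A (node 1) and B (node 0).
Reduce the network between node 1 (A) and node 0 (B) by series/parallel combination:
  Rp1 = R1 ‖ R2 ‖ R3 (parallel, all between nodes 0 and 1) = 1/(1/910 + 1/1 + 1/6200) = 0.9987 Ω
R_th = 0.9987 Ω
I_n = V_th/R_th = 0.01646/0.9987 = 0.01648 A, and R_n = R_th = 0.9987 Ω

Final answer: I_n = 0.01648 A, R_n = 0.9987 Ω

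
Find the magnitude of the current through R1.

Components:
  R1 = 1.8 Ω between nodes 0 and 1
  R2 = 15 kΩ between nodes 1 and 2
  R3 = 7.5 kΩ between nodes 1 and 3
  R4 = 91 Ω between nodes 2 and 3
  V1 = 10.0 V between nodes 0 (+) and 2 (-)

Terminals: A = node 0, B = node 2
Nodal analysis, taking node 2 as the 0 V reference.
Source V1 fixes V_0 = 10 V.
KCL at each unknown node (sum of currents leaving = 0; resistances in Ω):
  Node 1: (V_1 - 10)/1.8 + (V_1 - 0)/15000 + (V_1 - V_3)/7500 = 0
  Node 3: (V_3 - V_1)/7500 + (V_3 - 0)/91 = 0
Collecting terms (coefficients in siemens):
  0.5558·V_1 - 0.0001333·V_3 = 5.556
  0.01112·V_3 - 0.0001333·V_1 = 0
Determinant D = (0.5558)(0.01112) - (-0.0001333)(-0.0001333) = 0.006181
V_1 = [(5.556)(0.01112) - (-0.0001333)(0)]/D = 9.996 V
V_3 = [(0.5558)(0) - (5.556)(-0.0001333)]/D = 0.1198 V
I_R1 = (V_0 - V_1)/R1 = (10 - 9.996)/1.8 = 0.001983 A
|I_R1| = 0.001983 A

Final answer: |I_R1| = 0.001983 A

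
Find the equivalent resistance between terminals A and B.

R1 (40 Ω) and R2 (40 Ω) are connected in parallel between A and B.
Reduce the network between node 0 (A) and node 1 (B) by series/parallel combination:
  Rp1 = R1 ‖ R2 (parallel, both between nodes 0 and 1) = 1/(1/40 + 1/40) = 20 Ω
R_eq = 20 Ω

Final answer: 20 Ω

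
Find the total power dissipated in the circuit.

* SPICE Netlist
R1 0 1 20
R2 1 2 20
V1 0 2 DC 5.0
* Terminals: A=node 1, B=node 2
Nodal analysis, taking node 2 as the 0 V reference.
Source V1 fixes V_0 = 5 V.
KCL at each unknown node (sum of currents leaving = 0; resistances in Ω):
  Node 1: (V_1 - 5)/20 + (V_1 - 0)/20 = 0
Collecting terms: 0.1 × V_1 = 0.25  =>  V_1 = 2.5 V
Power in each resistor, P = (ΔV)²/R:
  P_R1 = (5 - 2.5)²/20 = 0.3125 W
  P_R2 = (2.5 - 0)²/20 = 0.3125 W
P_total = P_R1 + P_R2 = 0.625 W

Final answer: 0.625 W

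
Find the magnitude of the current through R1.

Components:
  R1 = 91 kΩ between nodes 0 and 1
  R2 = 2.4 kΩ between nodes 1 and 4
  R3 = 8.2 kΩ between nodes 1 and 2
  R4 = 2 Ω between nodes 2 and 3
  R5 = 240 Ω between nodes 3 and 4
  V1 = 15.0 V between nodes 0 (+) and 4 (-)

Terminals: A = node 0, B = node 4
Nodal analysis, taking node 4 as the 0 V reference.
Source V1 fixes V_0 = 15 V.
KCL at each unknown node (sum of currents leaving = 0; resistances in Ω):
  Node 1: (V_1 - 15)/91000 + (V_1 - 0)/2400 + (V_1 - V_2)/8200 = 0
  Node 2: (V_2 - V_1)/8200 + (V_2 - V_3)/2 = 0
  Node 3: (V_3 - V_2)/2 + (V_3 - 0)/240 = 0
Collecting terms (coefficients in siemens):
  0.0005496·V_1 - 0.000122·V_2 = 0.0001648
  0.5001·V_2 - 0.000122·V_1 - 0.5·V_3 = 0
  0.5042·V_3 - 0.5·V_2 = 0
Solving these 3 simultaneous equations (Gaussian elimination) gives:
  V_1 = 0.3018 V, V_2 = 0.008652 V, V_3 = 0.008581 V
I_R1 = (V_0 - V_1)/R1 = (15 - 0.3018)/91000 = 0.0001615 A
|I_R1| = 0.0001615 A

Final answer: |I_R1| = 0.0001615 A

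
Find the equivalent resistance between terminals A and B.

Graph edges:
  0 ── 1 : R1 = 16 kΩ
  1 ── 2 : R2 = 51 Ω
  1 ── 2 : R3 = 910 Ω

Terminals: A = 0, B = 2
Reduce the network between node 0 (A) and node 2 (B) by series/parallel combination:
  Rp1 = R2 ‖ R3 (parallel, both between nodes 1 and 2) = 1/(1/51 + 1/910) = 48.29 Ω
  Rs1 = R1 + Rp1 (series, joined only at node 1) = 16000 + 48.29 = 16050 Ω
R_eq = 16.05 kΩ

Final answer: 16.05 kΩ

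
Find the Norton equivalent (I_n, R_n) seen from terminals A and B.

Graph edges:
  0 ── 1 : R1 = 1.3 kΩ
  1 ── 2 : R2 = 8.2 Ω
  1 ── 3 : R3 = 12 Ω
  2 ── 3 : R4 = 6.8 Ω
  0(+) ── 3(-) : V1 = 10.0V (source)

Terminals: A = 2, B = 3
Find the Thévenin equivalent first; then I_n = V_th/R_th and R_n = R_th.
Step 1 — V_th is the open-circuit voltage V_A - V_B (nothing connected across the terminals).
Nodal analysis, taking node 3 as the 0 V reference.
Source V1 fixes V_0 = 10 V.
KCL at each unknown node (sum of currents leaving = 0; resistances in Ω):
  Node 1: (V_1 - 10)/1300 + (V_1 - V_2)/8.2 + (V_1 - 0)/12 = 0
  Node 2: (V_2 - V_1)/8.2 + (V_2 - 0)/6.8 = 0
Collecting terms (coefficients in siemens):
  0.2061·V_1 - 0.122·V_2 = 0.007692
  0.269·V_2 - 0.122·V_1 = 0
Determinant D = (0.2061)(0.269) - (-0.122)(-0.122) = 0.04056
V_1 = [(0.007692)(0.269) - (-0.122)(0)]/D = 0.05102 V
V_2 = [(0.2061)(0) - (0.007692)(-0.122)]/D = 0.02313 V
V_th = V_2 - V_3 = 0.02313 - 0 = 0.02313 V
Step 2 — R_th: zero the source — replace V1 by a short circuit (node 3 merges into node 0) — and find the resistance seen between A (node 2) and B (node 0).
Reduce the network between node 2 (A) and node 0 (B) by series/parallel combination:
  Rp1 = R1 ‖ R3 (parallel, both between nodes 0 and 1) = 1/(1/1300 + 1/12) = 11.89 Ω
  Rs1 = R2 + Rp1 (series, joined only at node 1) = 8.2 + 11.89 = 20.09 Ω
  Rp2 = R4 ‖ Rs1 (parallel, both between nodes 0 and 2) = 1/(1/6.8 + 1/20.09) = 5.08 Ω
R_th = 5.08 Ω
I_n = V_th/R_th = 0.02313/5.08 = 0.004553 A, and R_n = R_th = 5.08 Ω

Final answer: I_n = 0.004553 A, R_n = 5.08 Ω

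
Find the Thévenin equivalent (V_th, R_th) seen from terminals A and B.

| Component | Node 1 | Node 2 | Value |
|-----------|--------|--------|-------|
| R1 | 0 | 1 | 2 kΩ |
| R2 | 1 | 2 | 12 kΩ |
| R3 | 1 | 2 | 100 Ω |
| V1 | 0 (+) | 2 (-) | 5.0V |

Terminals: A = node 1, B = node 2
Step 1 — V_th is the open-circuit voltage V_A - V_B (nothing connected across the terminals).
Nodal analysis, taking node 2 as the 0 V reference.
Source V1 fixes V_0 = 5 V.
KCL at each unknown node (sum of currents leaving = 0; resistances in Ω):
  Node 1: (V_1 - 5)/2000 + (V_1 - 0)/12000 + (V_1 - 0)/100 = 0
Collecting terms: 0.01058 × V_1 = 0.0025  =>  V_1 = 0.2362 V
V_th = V_1 - V_2 = 0.2362 - 0 = 0.2362 V
Step 2 — R_th: zero the source — replace V1 by a short circuit (node 2 merges into node 0) — and find the resistance seen between A (node 1) and B (node 0).
Reduce the network between node 1 (A) and node 0 (B) by series/parallel combination:
  Rp1 = R1 ‖ R2 ‖ R3 (parallel, all between nodes 0 and 1) = 1/(1/2000 + 1/12000 + 1/100) = 94.49 Ω
R_th = 94.49 Ω

Final answer: V_th = 0.2362 V, R_th = 94.49 Ω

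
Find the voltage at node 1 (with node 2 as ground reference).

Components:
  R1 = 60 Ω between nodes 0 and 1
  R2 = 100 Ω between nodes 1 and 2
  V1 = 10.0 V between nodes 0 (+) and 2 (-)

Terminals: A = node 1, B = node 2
Nodal analysis, taking node 2 as the 0 V reference.
Source V1 fixes V_0 = 10 V.
KCL at each unknown node (sum of currents leaving = 0; resistances in Ω):
  Node 1: (V_1 - 10)/60 + (V_1 - 0)/100 = 0
Collecting terms: 0.02667 × V_1 = 0.1667  =>  V_1 = 6.25 V
The requested potential is V_1 = 6.25 V.

Final answer: V_1 = 6.25 V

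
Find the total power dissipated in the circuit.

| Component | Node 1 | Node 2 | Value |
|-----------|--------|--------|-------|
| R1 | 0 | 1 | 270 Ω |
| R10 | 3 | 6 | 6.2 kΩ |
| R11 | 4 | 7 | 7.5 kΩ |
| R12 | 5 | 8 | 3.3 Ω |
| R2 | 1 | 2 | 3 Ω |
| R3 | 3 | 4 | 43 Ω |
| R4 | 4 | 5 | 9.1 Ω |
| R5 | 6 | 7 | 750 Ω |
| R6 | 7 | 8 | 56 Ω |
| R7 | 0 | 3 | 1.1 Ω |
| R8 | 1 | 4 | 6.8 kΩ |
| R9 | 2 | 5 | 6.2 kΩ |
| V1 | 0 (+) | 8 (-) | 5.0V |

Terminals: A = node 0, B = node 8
Nodal analysis, taking node 8 as the 0 V reference.
Source V1 fixes V_0 = 5 V.
KCL at each unknown node (sum of currents leaving = 0; resistances in Ω):
  Node 1: (V_1 - 5)/270 + (V_1 - V_2)/3 + (V_1 - V_4)/6800 = 0
  Node 2: (V_2 - V_1)/3 + (V_2 - V_5)/6200 = 0
  Node 3: (V_3 - V_4)/43 + (V_3 - 5)/1.1 + (V_3 - V_6)/6200 = 0
  Node 4: (V_4 - V_3)/43 + (V_4 - V_5)/9.1 + (V_4 - V_1)/6800 + (V_4 - V_7)/7500 = 0
  Node 5: (V_5 - V_4)/9.1 + (V_5 - V_2)/6200 + (V_5 - 0)/3.3 = 0
  Node 6: (V_6 - V_7)/750 + (V_6 - V_3)/6200 = 0
  Node 7: (V_7 - V_6)/750 + (V_7 - 0)/56 + (V_7 - V_4)/7500 = 0
Collecting terms (coefficients in siemens):
  0.3372·V_1 - 0.3333·V_2 - 0.0001471·V_4 = 0.01852
  0.3335·V_2 - 0.3333·V_1 - 0.0001613·V_5 = 0
  0.9325·V_3 - 0.02326·V_4 - 0.0001613·V_6 = 4.545
  0.1334·V_4 - 0.0001471·V_1 - 0.02326·V_3 - 0.1099·V_5 - 0.0001333·V_7 = 0
  0.4131·V_5 - 0.0001613·V_2 - 0.1099·V_4 = 0
  0.001495·V_6 - 0.0001613·V_3 - 0.001333·V_7 = 0
  0.01932·V_7 - 0.0001333·V_4 - 0.001333·V_6 = 0
Solving these 7 simultaneous equations (Gaussian elimination) gives:
  V_1 = 4.668 V, V_2 = 4.666 V, V_3 = 4.902 V, V_4 = 1.103 V
  V_5 = 0.2952 V, V_6 = 0.5709 V, V_7 = 0.047 V
Power in each resistor, P = (ΔV)²/R:
  P_R1 = (5 - 4.668)²/270 = 0.000408 W
  P_R2 = (4.668 - 4.666)²/3 = 0.000001491 W
  P_R3 = (4.902 - 1.103)²/43 = 0.3357 W
  P_R4 = (1.103 - 0.2952)²/9.1 = 0.07166 W
  P_R5 = (0.5709 - 0.047)²/750 = 0.000366 W
  P_R6 = (0.047 - 0)²/56 = 0.00003945 W
  P_R7 = (5 - 4.902)²/1.1 = 0.008724 W
  P_R8 = (4.668 - 1.103)²/6800 = 0.001869 W
  P_R9 = (4.666 - 0.2952)²/6200 = 0.003081 W
  P_R10 = (4.902 - 0.5709)²/6200 = 0.003026 W
  P_R11 = (1.103 - 0.047)²/7500 = 0.0001486 W
  P_R12 = (0.2952 - 0)²/3.3 = 0.0264 W
P_total = P_R1 + P_R2 + P_R3 + P_R4 + P_R5 + P_R6 + P_R7 + P_R8 + P_R9 + P_R10 + P_R11 + P_R12 = 0.4514 W

Final answer: 0.4514 W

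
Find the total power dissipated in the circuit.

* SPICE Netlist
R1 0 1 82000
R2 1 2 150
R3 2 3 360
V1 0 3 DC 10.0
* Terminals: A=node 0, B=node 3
Nodal analysis, taking node 3 as the 0 V reference.
Source V1 fixes V_0 = 10 V.
KCL at each unknown node (sum of currents leaving = 0; resistances in Ω):
  Node 1: (V_1 - 10)/82000 + (V_1 - V_2)/150 = 0
  Node 2: (V_2 - V_1)/150 + (V_2 - 0)/360 = 0
Collecting terms (coefficients in siemens):
  0.006679·V_1 - 0.006667·V_2 = 0.000122
  0.009444·V_2 - 0.006667·V_1 = 0
Determinant D = (0.006679)(0.009444) - (-0.006667)(-0.006667) = 0.00001863
V_1 = [(0.000122)(0.009444) - (-0.006667)(0)]/D = 0.06181 V
V_2 = [(0.006679)(0) - (0.000122)(-0.006667)]/D = 0.04363 V
Power in each resistor, P = (ΔV)²/R:
  P_R1 = (10 - 0.06181)²/82000 = 0.001204 W
  P_R2 = (0.06181 - 0.04363)²/150 = 0.000002203 W
  P_R3 = (0.04363 - 0)²/360 = 0.000005288 W
P_total = P_R1 + P_R2 + P_R3 = 0.001212 W

Final answer: 0.001212 W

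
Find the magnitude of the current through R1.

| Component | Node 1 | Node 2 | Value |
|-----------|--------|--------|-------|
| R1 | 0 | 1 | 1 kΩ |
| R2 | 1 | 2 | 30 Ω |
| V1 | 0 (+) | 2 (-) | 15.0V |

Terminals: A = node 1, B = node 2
Nodal analysis, taking node 2 as the 0 V reference.
Source V1 fixes V_0 = 15 V.
KCL at each unknown node (sum of currents leaving = 0; resistances in Ω):
  Node 1: (V_1 - 15)/1000 + (V_1 - 0)/30 = 0
Collecting terms: 0.03433 × V_1 = 0.015  =>  V_1 = 0.4369 V
I_R1 = (V_0 - V_1)/R1 = (15 - 0.4369)/1000 = 0.01456 A
|I_R1| = 0.01456 A

Final answer: |I_R1| = 0.01456 A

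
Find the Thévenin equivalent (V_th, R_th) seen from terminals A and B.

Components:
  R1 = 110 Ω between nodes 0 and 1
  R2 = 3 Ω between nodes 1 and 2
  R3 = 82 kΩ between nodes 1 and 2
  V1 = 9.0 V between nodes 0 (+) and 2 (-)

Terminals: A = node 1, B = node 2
Step 1 — V_th is the open-circuit voltage V_A - V_B (nothing connected across the terminals).
Nodal analysis, taking node 2 as the 0 V reference.
Source V1 fixes V_0 = 9 V.
KCL at each unknown node (sum of currents leaving = 0; resistances in Ω):
  Node 1: (V_1 - 9)/110 + (V_1 - 0)/3 + (V_1 - 0)/82000 = 0
Collecting terms: 0.3424 × V_1 = 0.08182  =>  V_1 = 0.2389 V
V_th = V_1 - V_2 = 0.2389 - 0 = 0.2389 V
Step 2 — R_th: zero the source — replace V1 by a short circuit (node 2 merges into node 0) — and find the resistance seen between A (node 1) and B (node 0).
Reduce the network between node 1 (A) and node 0 (B) by series/parallel combination:
  Rp1 = R1 ‖ R2 ‖ R3 (parallel, all between nodes 0 and 1) = 1/(1/110 + 1/3 + 1/82000) = 2.92 Ω
R_th = 2.92 Ω

Final answer: V_th = 0.2389 V, R_th = 2.92 Ω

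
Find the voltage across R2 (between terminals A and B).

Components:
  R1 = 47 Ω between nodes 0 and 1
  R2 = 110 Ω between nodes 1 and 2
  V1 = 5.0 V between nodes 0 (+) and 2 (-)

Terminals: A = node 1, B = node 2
R1 and R2 are in series across V1 (node 0 → node 1 → node 2), and the output A–B is taken across R2, so this is a voltage divider.
Series current: I = V1/(R1 + R2) = 5/(47 + 110) = 5/157 = 0.03185 A
V_R2 = I × R2 = V1 × R2/(R1 + R2) = 5 × 110/157 = 3.503 V

Final answer: 3.503 V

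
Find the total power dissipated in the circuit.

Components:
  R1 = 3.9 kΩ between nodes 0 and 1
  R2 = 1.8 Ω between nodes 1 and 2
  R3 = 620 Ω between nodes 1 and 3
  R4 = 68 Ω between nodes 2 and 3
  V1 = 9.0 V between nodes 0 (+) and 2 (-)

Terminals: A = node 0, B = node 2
Nodal analysis, taking node 2 as the 0 V reference.
Source V1 fixes V_0 = 9 V.
KCL at each unknown node (sum of currents leaving = 0; resistances in Ω):
  Node 1: (V_1 - 9)/3900 + (V_1 - 0)/1.8 + (V_1 - V_3)/620 = 0
  Node 3: (V_3 - V_1)/620 + (V_3 - 0)/68 = 0
Collecting terms (coefficients in siemens):
  0.5574·V_1 - 0.001613·V_3 = 0.002308
  0.01632·V_3 - 0.001613·V_1 = 0
Determinant D = (0.5574)(0.01632) - (-0.001613)(-0.001613) = 0.009094
V_1 = [(0.002308)(0.01632) - (-0.001613)(0)]/D = 0.004141 V
V_3 = [(0.5574)(0) - (0.002308)(-0.001613)]/D = 0.0004093 V
Power in each resistor, P = (ΔV)²/R:
  P_R1 = (9 - 0.004141)²/3900 = 0.02075 W
  P_R2 = (0.004141 - 0)²/1.8 = 0.000009527 W
  P_R3 = (0.004141 - 0.0004093)²/620 = 0.00000002246 W
  P_R4 = (0 - 0.0004093)²/68 = 0.000000002464 W
P_total = P_R1 + P_R2 + P_R3 + P_R4 = 0.02076 W

Final answer: 0.02076 W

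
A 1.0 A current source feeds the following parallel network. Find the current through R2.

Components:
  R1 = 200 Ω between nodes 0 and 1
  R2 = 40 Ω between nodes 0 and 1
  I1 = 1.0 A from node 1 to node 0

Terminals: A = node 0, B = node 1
All resistors sit directly between nodes 0 and 1, so they are in parallel and share one voltage V; the full source current 1 A splits among them.
1/R_par = 1/200 + 1/40 = 0.03 S  =>  R_par = 33.33 Ω
V = I × R_par = 1 × 33.33 = 33.33 V
I_R2 = V/R2 = 33.33/40 = 0.8333 A

Final answer: 0.8333 A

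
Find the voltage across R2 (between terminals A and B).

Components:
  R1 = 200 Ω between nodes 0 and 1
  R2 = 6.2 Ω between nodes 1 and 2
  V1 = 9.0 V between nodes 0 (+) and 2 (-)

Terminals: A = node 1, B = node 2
R1 and R2 are in series across V1 (node 0 → node 1 → node 2), and the output A–B is taken across R2, so this is a voltage divider.
Series current: I = V1/(R1 + R2) = 9/(200 + 6.2) = 9/206.2 = 0.04365 A
V_R2 = I × R2 = V1 × R2/(R1 + R2) = 9 × 6.2/206.2 = 0.2706 V

Final answer: 0.2706 V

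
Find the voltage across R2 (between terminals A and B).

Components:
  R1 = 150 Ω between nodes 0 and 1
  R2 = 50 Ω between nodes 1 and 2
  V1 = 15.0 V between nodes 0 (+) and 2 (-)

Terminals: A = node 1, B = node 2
R1 and R2 are in series across V1 (node 0 → node 1 → node 2), and the output A–B is taken across R2, so this is a voltage divider.
Series current: I = V1/(R1 + R2) = 15/(150 + 50) = 15/200 = 0.075 A
V_R2 = I × R2 = V1 × R2/(R1 + R2) = 15 × 50/200 = 3.75 V

Final answer: 3.75 V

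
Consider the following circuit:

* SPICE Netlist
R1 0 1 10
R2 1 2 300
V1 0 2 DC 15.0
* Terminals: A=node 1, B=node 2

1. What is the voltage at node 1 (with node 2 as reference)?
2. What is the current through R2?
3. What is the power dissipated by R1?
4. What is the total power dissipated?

Nodal analysis, taking node 2 as the 0 V reference.
Source V1 fixes V_0 = 15 V.
KCL at each unknown node (sum of currents leaving = 0; resistances in Ω):
  Node 1: (V_1 - 15)/10 + (V_1 - 0)/300 = 0
Collecting terms: 0.1033 × V_1 = 1.5  =>  V_1 = 14.52 V
Part 1:
  Read off the nodal solution: V_1 = 14.52 V
Part 2:
  I_R2 = (V_1 - V_2)/R2 = (14.52 - 0)/300 = 0.04839 A
  Magnitude: I_R2 = 0.04839 A
Part 3:
  I_R1 = (V_0 - V_1)/R1 = (15 - 14.52)/10 = 0.04839 A
  P_R1 = I_R1² × R1 = (0.04839)² × 10 = 0.02341 W
Part 4:
  Power in each resistor, P = (ΔV)²/R:
    P_R1 = (15 - 14.52)²/10 = 0.02341 W
    P_R2 = (14.52 - 0)²/300 = 0.7024 W
  P_total = P_R1 + P_R2 = 0.7258 W

Final answers:
1. V_1 = 14.52 V
2. I_R2 = 0.04839 A
3. P_R1 = 0.02341 W
4. P_total = 0.7258 W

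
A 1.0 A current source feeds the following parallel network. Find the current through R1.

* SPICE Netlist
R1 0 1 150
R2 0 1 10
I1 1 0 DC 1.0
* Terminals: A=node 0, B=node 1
All resistors sit directly between nodes 0 and 1, so they are in parallel and share one voltage V; the full source current 1 A splits among them.
1/R_par = 1/150 + 1/10 = 0.1067 S  =>  R_par = 9.375 Ω
V = I × R_par = 1 × 9.375 = 9.375 V
I_R1 = V/R1 = 9.375/150 = 0.0625 A

Final answer: 0.0625 A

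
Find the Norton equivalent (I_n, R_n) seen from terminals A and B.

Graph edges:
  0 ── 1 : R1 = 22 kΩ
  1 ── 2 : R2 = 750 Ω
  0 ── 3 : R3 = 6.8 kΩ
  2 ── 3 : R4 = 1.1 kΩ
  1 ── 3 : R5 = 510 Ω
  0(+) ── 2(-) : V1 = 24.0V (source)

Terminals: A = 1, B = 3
Find the Thévenin equivalent first; then I_n = V_th/R_th and R_n = R_th.
Step 1 — V_th is the open-circuit voltage V_A - V_B (nothing connected across the terminals).
Nodal analysis, taking node 2 as the 0 V reference.
Source V1 fixes V_0 = 24 V.
KCL at each unknown node (sum of currents leaving = 0; resistances in Ω):
  Node 1: (V_1 - 24)/22000 + (V_1 - 0)/750 + (V_1 - V_3)/510 = 0
  Node 3: (V_3 - 24)/6800 + (V_3 - 0)/1100 + (V_3 - V_1)/510 = 0
Collecting terms (coefficients in siemens):
  0.00334·V_1 - 0.001961·V_3 = 0.001091
  0.003017·V_3 - 0.001961·V_1 = 0.003529
Determinant D = (0.00334)(0.003017) - (-0.001961)(-0.001961) = 0.000006231
V_1 = [(0.001091)(0.003017) - (-0.001961)(0.003529)]/D = 1.639 V
V_3 = [(0.00334)(0.003529) - (0.001091)(-0.001961)]/D = 2.235 V
V_th = V_1 - V_3 = 1.639 - 2.235 = -0.5961 V
Step 2 — R_th: zero the source — replace V1 by a short circuit (node 2 merges into node 0) — and find the resistance seen between A (node 1) and B (node 3).
Reduce the network between node 1 (A) and node 3 (B) by series/parallel combination:
  Rp1 = R1 ‖ R2 (parallel, both between nodes 0 and 1) = 1/(1/22000 + 1/750) = 725.3 Ω
  Rp2 = R3 ‖ R4 (parallel, both between nodes 0 and 3) = 1/(1/6800 + 1/1100) = 946.8 Ω
  Rs1 = Rp1 + Rp2 (series, joined only at node 0) = 725.3 + 946.8 = 1672 Ω
  Rp3 = R5 ‖ Rs1 (parallel, both between nodes 1 and 3) = 1/(1/510 + 1/1672) = 390.8 Ω
R_th = 390.8 Ω
I_n = V_th/R_th = -0.5961/390.8 = -0.001525 A, and R_n = R_th = 390.8 Ω

Final answer: I_n = -0.001525 A, R_n = 390.8 Ω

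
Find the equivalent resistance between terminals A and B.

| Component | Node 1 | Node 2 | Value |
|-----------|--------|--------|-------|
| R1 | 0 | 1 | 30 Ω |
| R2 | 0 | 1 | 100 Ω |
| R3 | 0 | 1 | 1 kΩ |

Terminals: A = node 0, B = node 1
Reduce the network between node 0 (A) and node 1 (B) by series/parallel combination:
  Rp1 = R1 ‖ R2 ‖ R3 (parallel, all between nodes 0 and 1) = 1/(1/30 + 1/100 + 1/1000) = 22.56 Ω
R_eq = 22.56 Ω

Final answer: 22.56 Ω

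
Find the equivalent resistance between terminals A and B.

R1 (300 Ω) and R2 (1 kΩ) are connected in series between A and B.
Reduce the network between node 0 (A) and node 2 (B) by series/parallel combination:
  Rs1 = R1 + R2 (series, joined only at node 1) = 300 + 1000 = 1300 Ω
R_eq = 1.3 kΩ

Final answer: 1.3 kΩ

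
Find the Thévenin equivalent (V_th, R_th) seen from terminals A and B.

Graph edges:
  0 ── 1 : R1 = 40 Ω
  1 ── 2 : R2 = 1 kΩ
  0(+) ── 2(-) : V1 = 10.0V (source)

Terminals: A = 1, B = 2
Step 1 — V_th is the open-circuit voltage V_A - V_B (nothing connected across the terminals).
Nodal analysis, taking node 2 as the 0 V reference.
Source V1 fixes V_0 = 10 V.
KCL at each unknown node (sum of currents leaving = 0; resistances in Ω):
  Node 1: (V_1 - 10)/40 + (V_1 - 0)/1000 = 0
Collecting terms: 0.026 × V_1 = 0.25  =>  V_1 = 9.615 V
V_th = V_1 - V_2 = 9.615 - 0 = 9.615 V
Step 2 — R_th: zero the source — replace V1 by a short circuit (node 2 merges into node 0) — and find the resistance seen between A (node 1) and B (node 0).
Reduce the network between node 1 (A) and node 0 (B) by series/parallel combination:
  Rp1 = R1 ‖ R2 (parallel, both between nodes 0 and 1) = 1/(1/40 + 1/1000) = 38.46 Ω
R_th = 38.46 Ω

Final answer: V_th = 9.615 V, R_th = 38.46 Ω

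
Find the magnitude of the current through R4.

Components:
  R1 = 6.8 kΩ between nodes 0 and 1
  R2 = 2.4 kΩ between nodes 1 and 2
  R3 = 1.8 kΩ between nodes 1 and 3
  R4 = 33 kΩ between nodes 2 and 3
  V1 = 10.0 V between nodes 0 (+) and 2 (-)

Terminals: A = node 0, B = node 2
Nodal analysis, taking node 2 as the 0 V reference.
Source V1 fixes V_0 = 10 V.
KCL at each unknown node (sum of currents leaving = 0; resistances in Ω):
  Node 1: (V_1 - 10)/6800 + (V_1 - 0)/2400 + (V_1 - V_3)/1800 = 0
  Node 3: (V_3 - V_1)/1800 + (V_3 - 0)/33000 = 0
Collecting terms (coefficients in siemens):
  0.001119·V_1 - 0.0005556·V_3 = 0.001471
  0.0005859·V_3 - 0.0005556·V_1 = 0
Determinant D = (0.001119)(0.0005859) - (-0.0005556)(-0.0005556) = 0.0000003471
V_1 = [(0.001471)(0.0005859) - (-0.0005556)(0)]/D = 2.482 V
V_3 = [(0.001119)(0) - (0.001471)(-0.0005556)]/D = 2.354 V
I_R4 = (V_2 - V_3)/R4 = (0 - 2.354)/33000 = -0.00007133 A
|I_R4| = 0.00007133 A

Final answer: |I_R4| = 7.133e-05 A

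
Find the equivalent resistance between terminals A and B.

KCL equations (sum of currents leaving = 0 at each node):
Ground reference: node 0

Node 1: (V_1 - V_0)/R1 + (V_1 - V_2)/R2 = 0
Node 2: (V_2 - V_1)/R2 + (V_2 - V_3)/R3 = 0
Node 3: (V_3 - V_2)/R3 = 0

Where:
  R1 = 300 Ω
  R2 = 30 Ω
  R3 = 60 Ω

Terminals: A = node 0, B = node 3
Reduce the network between node 0 (A) and node 3 (B) by series/parallel combination:
  Rs1 = R1 + R2 (series, joined only at node 1) = 300 + 30 = 330 Ω
  Rs2 = R3 + Rs1 (series, joined only at node 2) = 60 + 330 = 390 Ω
R_eq = 390 Ω

Final answer: 390 Ω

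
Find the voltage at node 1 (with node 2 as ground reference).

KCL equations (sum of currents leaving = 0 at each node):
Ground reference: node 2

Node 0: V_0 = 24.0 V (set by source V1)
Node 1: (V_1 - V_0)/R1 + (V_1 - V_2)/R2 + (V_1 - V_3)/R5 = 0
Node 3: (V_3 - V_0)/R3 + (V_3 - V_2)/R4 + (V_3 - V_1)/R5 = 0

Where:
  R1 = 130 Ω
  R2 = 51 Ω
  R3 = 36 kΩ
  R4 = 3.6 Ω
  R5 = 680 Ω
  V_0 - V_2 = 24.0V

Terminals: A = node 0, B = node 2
Nodal analysis, taking node 2 as the 0 V reference.
Source V1 fixes V_0 = 24 V.
KCL at each unknown node (sum of currents leaving = 0; resistances in Ω):
  Node 1: (V_1 - 24)/130 + (V_1 - 0)/51 + (V_1 - V_3)/680 = 0
  Node 3: (V_3 - 24)/36000 + (V_3 - 0)/3.6 + (V_3 - V_1)/680 = 0
Collecting terms (coefficients in siemens):
  0.02877·V_1 - 0.001471·V_3 = 0.1846
  0.2793·V_3 - 0.001471·V_1 = 0.0006667
Determinant D = (0.02877)(0.2793) - (-0.001471)(-0.001471) = 0.008033
V_1 = [(0.1846)(0.2793) - (-0.001471)(0.0006667)]/D = 6.419 V
V_3 = [(0.02877)(0.0006667) - (0.1846)(-0.001471)]/D = 0.03619 V
The requested potential is V_1 = 6.419 V.

Final answer: V_1 = 6.419 V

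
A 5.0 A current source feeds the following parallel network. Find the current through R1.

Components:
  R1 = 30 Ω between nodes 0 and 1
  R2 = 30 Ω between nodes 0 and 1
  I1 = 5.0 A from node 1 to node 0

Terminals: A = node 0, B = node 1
All resistors sit directly between nodes 0 and 1, so they are in parallel and share one voltage V; the full source current 5 A splits among them.
1/R_par = 1/30 + 1/30 = 0.06667 S  =>  R_par = 15 Ω
V = I × R_par = 5 × 15 = 75 V
I_R1 = V/R1 = 75/30 = 2.5 A

Final answer: 2.5 A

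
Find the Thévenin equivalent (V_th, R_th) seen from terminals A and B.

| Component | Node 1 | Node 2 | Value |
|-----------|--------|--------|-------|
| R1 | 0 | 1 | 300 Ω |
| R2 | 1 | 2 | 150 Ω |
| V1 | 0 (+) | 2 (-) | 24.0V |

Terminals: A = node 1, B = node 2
Step 1 — V_th is the open-circuit voltage V_A - V_B (nothing connected across the terminals).
Nodal analysis, taking node 2 as the 0 V reference.
Source V1 fixes V_0 = 24 V.
KCL at each unknown node (sum of currents leaving = 0; resistances in Ω):
  Node 1: (V_1 - 24)/300 + (V_1 - 0)/150 = 0
Collecting terms: 0.01 × V_1 = 0.08  =>  V_1 = 8 V
V_th = V_1 - V_2 = 8 - 0 = 8 V
Step 2 — R_th: zero the source — replace V1 by a short circuit (node 2 merges into node 0) — and find the resistance seen between A (node 1) and B (node 0).
Reduce the network between node 1 (A) and node 0 (B) by series/parallel combination:
  Rp1 = R1 ‖ R2 (parallel, both between nodes 0 and 1) = 1/(1/300 + 1/150) = 100 Ω
R_th = 100 Ω

Final answer: V_th = 8 V, R_th = 100 Ω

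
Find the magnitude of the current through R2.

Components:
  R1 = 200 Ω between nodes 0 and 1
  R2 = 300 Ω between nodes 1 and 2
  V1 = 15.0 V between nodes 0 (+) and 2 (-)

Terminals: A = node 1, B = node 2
Nodal analysis, taking node 2 as the 0 V reference.
Source V1 fixes V_0 = 15 V.
KCL at each unknown node (sum of currents leaving = 0; resistances in Ω):
  Node 1: (V_1 - 15)/200 + (V_1 - 0)/300 = 0
Collecting terms: 0.008333 × V_1 = 0.075  =>  V_1 = 9 V
I_R2 = (V_1 - V_2)/R2 = (9 - 0)/300 = 0.03 A
|I_R2| = 0.03 A

Final answer: |I_R2| = 0.03 A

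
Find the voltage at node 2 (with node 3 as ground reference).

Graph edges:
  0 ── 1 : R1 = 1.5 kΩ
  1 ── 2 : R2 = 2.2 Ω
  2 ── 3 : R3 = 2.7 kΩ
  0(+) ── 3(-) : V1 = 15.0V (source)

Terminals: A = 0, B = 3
Nodal analysis, taking node 3 as the 0 V reference.
Source V1 fixes V_0 = 15 V.
KCL at each unknown node (sum of currents leaving = 0; resistances in Ω):
  Node 1: (V_1 - 15)/1500 + (V_1 - V_2)/2.2 = 0
  Node 2: (V_2 - V_1)/2.2 + (V_2 - 0)/2700 = 0
Collecting terms (coefficients in siemens):
  0.4552·V_1 - 0.4545·V_2 = 0.01
  0.4549·V_2 - 0.4545·V_1 = 0
Determinant D = (0.4552)(0.4549) - (-0.4545)(-0.4545) = 0.0004716
V_1 = [(0.01)(0.4549) - (-0.4545)(0)]/D = 9.646 V
V_2 = [(0.4552)(0) - (0.01)(-0.4545)]/D = 9.638 V
The requested potential is V_2 = 9.638 V.

Final answer: V_2 = 9.638 V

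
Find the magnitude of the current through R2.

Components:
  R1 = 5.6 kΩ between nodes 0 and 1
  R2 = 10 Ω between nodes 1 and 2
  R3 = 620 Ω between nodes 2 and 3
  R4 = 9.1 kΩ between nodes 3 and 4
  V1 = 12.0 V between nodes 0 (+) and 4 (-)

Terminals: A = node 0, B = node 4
Nodal analysis, taking node 4 as the 0 V reference.
Source V1 fixes V_0 = 12 V.
KCL at each unknown node (sum of currents leaving = 0; resistances in Ω):
  Node 1: (V_1 - 12)/5600 + (V_1 - V_2)/10 = 0
  Node 2: (V_2 - V_1)/10 + (V_2 - V_3)/620 = 0
  Node 3: (V_3 - V_2)/620 + (V_3 - 0)/9100 = 0
Collecting terms (coefficients in siemens):
  0.1002·V_1 - 0.1·V_2 = 0.002143
  0.1016·V_2 - 0.1·V_1 - 0.001613·V_3 = 0
  0.001723·V_3 - 0.001613·V_2 = 0
Solving these 3 simultaneous equations (Gaussian elimination) gives:
  V_1 = 7.616 V, V_2 = 7.609 V, V_3 = 7.123 V
I_R2 = (V_1 - V_2)/R2 = (7.616 - 7.609)/10 = 0.0007828 A
|I_R2| = 0.0007828 A

Final answer: |I_R2| = 0.0007828 A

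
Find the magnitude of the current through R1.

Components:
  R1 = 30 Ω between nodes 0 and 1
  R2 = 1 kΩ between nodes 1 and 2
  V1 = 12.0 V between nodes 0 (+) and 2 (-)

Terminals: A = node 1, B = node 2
Nodal analysis, taking node 2 as the 0 V reference.
Source V1 fixes V_0 = 12 V.
KCL at each unknown node (sum of currents leaving = 0; resistances in Ω):
  Node 1: (V_1 - 12)/30 + (V_1 - 0)/1000 = 0
Collecting terms: 0.03433 × V_1 = 0.4  =>  V_1 = 11.65 V
I_R1 = (V_0 - V_1)/R1 = (12 - 11.65)/30 = 0.01165 A
|I_R1| = 0.01165 A

Final answer: |I_R1| = 0.01165 A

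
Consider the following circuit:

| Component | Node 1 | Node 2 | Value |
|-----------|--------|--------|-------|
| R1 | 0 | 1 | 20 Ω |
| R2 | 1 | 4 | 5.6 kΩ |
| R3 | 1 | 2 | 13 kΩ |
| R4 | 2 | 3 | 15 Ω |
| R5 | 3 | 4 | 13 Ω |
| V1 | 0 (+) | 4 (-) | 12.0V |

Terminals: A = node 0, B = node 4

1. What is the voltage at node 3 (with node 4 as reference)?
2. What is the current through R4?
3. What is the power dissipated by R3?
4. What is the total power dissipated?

Nodal analysis, taking node 4 as the 0 V reference.
Source V1 fixes V_0 = 12 V.
KCL at each unknown node (sum of currents leaving = 0; resistances in Ω):
  Node 1: (V_1 - 12)/20 + (V_1 - 0)/5600 + (V_1 - V_2)/13000 = 0
  Node 2: (V_2 - V_1)/13000 + (V_2 - V_3)/15 = 0
  Node 3: (V_3 - V_2)/15 + (V_3 - 0)/13 = 0
Collecting terms (coefficients in siemens):
  0.05026·V_1 - 0.00007692·V_2 = 0.6
  0.06674·V_2 - 0.00007692·V_1 - 0.06667·V_3 = 0
  0.1436·V_3 - 0.06667·V_2 = 0
Solving these 3 simultaneous equations (Gaussian elimination) gives:
  V_1 = 11.94 V, V_2 = 0.02566 V, V_3 = 0.01191 V
Part 1:
  Read off the nodal solution: V_3 = 0.01191 V
Part 2:
  I_R4 = (V_2 - V_3)/R4 = (0.02566 - 0.01191)/15 = 0.0009164 A
  Magnitude: I_R4 = 0.0009164 A
Part 3:
  I_R3 = (V_1 - V_2)/R3 = (11.94 - 0.02566)/13000 = 0.0009164 A
  P_R3 = I_R3² × R3 = (0.0009164)² × 13000 = 0.01092 W
Part 4:
  Power in each resistor, P = (ΔV)²/R:
    P_R1 = (12 - 11.94)²/20 = 0.0001859 W
    P_R2 = (11.94 - 0)²/5600 = 0.02545 W
    P_R3 = (11.94 - 0.02566)²/13000 = 0.01092 W
    P_R4 = (0.02566 - 0.01191)²/15 = 0.0000126 W
    P_R5 = (0.01191 - 0)²/13 = 0.00001092 W
  P_total = P_R1 + P_R2 + P_R3 + P_R4 + P_R5 = 0.03658 W

Final answers:
1. V_3 = 0.01191 V
2. I_R4 = 0.0009164 A
3. P_R3 = 0.01092 W
4. P_total = 0.03658 W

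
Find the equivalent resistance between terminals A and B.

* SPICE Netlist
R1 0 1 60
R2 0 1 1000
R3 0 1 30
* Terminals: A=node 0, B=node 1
Reduce the network between node 0 (A) and node 1 (B) by series/parallel combination:
  Rp1 = R1 ‖ R2 ‖ R3 (parallel, all between nodes 0 and 1) = 1/(1/60 + 1/1000 + 1/30) = 19.61 Ω
R_eq = 19.61 Ω

Final answer: 19.61 Ω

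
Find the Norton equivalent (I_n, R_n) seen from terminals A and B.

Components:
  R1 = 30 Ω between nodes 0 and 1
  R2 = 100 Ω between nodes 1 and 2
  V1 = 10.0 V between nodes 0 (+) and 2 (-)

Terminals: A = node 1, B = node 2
Find the Thévenin equivalent first; then I_n = V_th/R_th and R_n = R_th.
Step 1 — V_th is the open-circuit voltage V_A - V_B (nothing connected across the terminals).
Nodal analysis, taking node 2 as the 0 V reference.
Source V1 fixes V_0 = 10 V.
KCL at each unknown node (sum of currents leaving = 0; resistances in Ω):
  Node 1: (V_1 - 10)/30 + (V_1 - 0)/100 = 0
Collecting terms: 0.04333 × V_1 = 0.3333  =>  V_1 = 7.692 V
V_th = V_1 - V_2 = 7.692 - 0 = 7.692 V
Step 2 — R_th: zero the source — replace V1 by a short circuit (node 2 merges into node 0) — and find the resistance seen between A (node 1) and B (node 0).
Reduce the network between node 1 (A) and node 0 (B) by series/parallel combination:
  Rp1 = R1 ‖ R2 (parallel, both between nodes 0 and 1) = 1/(1/30 + 1/100) = 23.08 Ω
R_th = 23.08 Ω
I_n = V_th/R_th = 7.692/23.08 = 0.3333 A, and R_n = R_th = 23.08 Ω

Final answer: I_n = 0.3333 A, R_n = 23.08 Ω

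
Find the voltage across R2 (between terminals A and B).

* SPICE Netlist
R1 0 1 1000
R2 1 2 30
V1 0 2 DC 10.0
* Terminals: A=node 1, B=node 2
R1 and R2 are in series across V1 (node 0 → node 1 → node 2), and the output A–B is taken across R2, so this is a voltage divider.
Series current: I = V1/(R1 + R2) = 10/(1000 + 30) = 10/1030 = 0.009709 A
V_R2 = I × R2 = V1 × R2/(R1 + R2) = 10 × 30/1030 = 0.2913 V

Final answer: 0.2913 V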